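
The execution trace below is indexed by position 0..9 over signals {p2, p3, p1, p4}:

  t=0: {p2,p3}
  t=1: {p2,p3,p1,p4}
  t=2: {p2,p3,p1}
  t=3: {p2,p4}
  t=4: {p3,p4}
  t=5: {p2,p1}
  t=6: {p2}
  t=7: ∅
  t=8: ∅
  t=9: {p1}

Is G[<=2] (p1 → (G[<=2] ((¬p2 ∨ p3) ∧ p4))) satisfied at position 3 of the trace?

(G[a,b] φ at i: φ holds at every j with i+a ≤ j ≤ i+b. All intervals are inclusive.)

Check (p1 → (G[<=2] ((¬p2 ∨ p3) ∧ p4))) at every j in [3,5]:
  j=3: antecedent false → ✓
  j=4: antecedent false → ✓
  j=5: antecedent true; consequent fails at 5 → ✗
Fails at j=5 → formula fails.

No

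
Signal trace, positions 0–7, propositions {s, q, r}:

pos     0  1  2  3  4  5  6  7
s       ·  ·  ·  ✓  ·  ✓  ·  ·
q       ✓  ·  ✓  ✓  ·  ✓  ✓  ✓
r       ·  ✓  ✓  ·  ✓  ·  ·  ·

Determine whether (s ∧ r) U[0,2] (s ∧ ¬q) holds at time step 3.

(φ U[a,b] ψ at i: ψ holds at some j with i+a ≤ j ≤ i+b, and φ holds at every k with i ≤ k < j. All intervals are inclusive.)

Need some j in [3,5] with (s ∧ ¬q), and (s ∧ r) at every k in [3,j-1].
  j=3: (s ∧ ¬q) false.
  j=4: (s ∧ ¬q) false.
  j=5: (s ∧ ¬q) false.
No j in the window works → until fails.

No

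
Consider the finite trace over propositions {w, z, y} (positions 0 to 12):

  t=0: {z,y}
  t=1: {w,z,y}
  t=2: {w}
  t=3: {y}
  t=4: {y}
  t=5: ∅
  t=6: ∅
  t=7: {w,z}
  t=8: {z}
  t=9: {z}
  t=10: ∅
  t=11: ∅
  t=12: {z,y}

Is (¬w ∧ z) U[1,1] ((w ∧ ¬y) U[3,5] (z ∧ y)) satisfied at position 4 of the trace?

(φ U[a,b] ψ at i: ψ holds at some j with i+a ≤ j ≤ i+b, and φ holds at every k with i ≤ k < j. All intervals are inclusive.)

No

Need some j in [5,5] with ((w ∧ ¬y) U[3,5] (z ∧ y)), and (¬w ∧ z) at every k in [4,j-1].
  j=5: ((w ∧ ¬y) U[3,5] (z ∧ y)) — fails.
No j in the window works → until fails.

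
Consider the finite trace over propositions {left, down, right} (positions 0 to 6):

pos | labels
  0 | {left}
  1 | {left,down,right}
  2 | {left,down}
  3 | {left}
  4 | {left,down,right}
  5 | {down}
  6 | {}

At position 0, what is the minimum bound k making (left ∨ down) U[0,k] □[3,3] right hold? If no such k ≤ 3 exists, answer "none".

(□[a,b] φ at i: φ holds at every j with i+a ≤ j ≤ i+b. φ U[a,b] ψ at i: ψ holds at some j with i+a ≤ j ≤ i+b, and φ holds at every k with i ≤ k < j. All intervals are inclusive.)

Need earliest j ≥ 0 with □[3,3] right, and (left ∨ down) at every k in [0,j-1].
  j=0: rhs fails.
  j=1: rhs holds; lhs holds on [0,0]. k = 1.

1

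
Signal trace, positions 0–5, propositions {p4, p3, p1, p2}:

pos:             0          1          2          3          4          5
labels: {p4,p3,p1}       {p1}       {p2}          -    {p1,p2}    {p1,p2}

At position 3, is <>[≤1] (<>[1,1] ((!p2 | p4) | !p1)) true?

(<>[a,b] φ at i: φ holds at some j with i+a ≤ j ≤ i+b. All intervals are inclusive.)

Check <>[1,1] ((!p2 | p4) | !p1) at each j in [3,4]:
  j=3: fails (none in [4,4])
  j=4: fails (none in [5,5])
No position in the window satisfies it → formula fails.

Does not hold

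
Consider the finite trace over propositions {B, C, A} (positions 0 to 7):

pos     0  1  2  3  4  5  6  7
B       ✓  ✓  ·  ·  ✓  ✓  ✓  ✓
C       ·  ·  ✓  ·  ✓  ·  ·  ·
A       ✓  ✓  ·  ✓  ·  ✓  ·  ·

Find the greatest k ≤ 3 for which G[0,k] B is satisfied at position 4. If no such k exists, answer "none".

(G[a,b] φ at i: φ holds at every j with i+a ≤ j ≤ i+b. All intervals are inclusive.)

B must hold from j=4 onward; find where it first fails.
  j=4: holds
  j=5: holds
  j=6: holds
  j=7: holds
Holds through j=7; largest k = 3.

3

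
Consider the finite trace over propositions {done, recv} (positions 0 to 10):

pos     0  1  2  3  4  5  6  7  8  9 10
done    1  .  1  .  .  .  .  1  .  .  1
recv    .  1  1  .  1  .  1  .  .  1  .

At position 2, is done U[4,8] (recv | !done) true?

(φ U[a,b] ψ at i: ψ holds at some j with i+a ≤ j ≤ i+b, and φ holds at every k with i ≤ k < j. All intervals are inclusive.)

Need some j in [6,10] with (recv | !done), and done at every k in [2,j-1].
  j=6: (recv | !done) holds, but done fails at k=3 → not this j.
  j=7: (recv | !done) false.
  j=8: (recv | !done) holds, but done fails at k=3 → not this j.
  j=9: (recv | !done) holds, but done fails at k=3 → not this j.
  j=10: (recv | !done) false.
No j in the window works → until fails.

Does not hold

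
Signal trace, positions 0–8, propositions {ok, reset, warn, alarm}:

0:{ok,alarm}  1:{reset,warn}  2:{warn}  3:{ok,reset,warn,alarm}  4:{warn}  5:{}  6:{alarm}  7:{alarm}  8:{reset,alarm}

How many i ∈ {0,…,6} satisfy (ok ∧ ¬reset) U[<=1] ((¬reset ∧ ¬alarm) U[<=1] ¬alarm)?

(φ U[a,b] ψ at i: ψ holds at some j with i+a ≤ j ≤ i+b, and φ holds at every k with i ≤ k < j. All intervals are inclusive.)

Evaluate at each i in [0,6]:
  i=0: ✓ (rhs at j=1; lhs holds on [0,0])
  i=1: ✓ (rhs at j=1)
  i=2: ✓ (rhs at j=2)
  i=3: ✗ (lhs fails at k=3 before rhs at j=4)
  i=4: ✓ (rhs at j=4)
  i=5: ✓ (rhs at j=5)
  i=6: ✗ (no rhs in [6,7])
Positions where it holds: {0, 1, 2, 4, 5} → 5.

5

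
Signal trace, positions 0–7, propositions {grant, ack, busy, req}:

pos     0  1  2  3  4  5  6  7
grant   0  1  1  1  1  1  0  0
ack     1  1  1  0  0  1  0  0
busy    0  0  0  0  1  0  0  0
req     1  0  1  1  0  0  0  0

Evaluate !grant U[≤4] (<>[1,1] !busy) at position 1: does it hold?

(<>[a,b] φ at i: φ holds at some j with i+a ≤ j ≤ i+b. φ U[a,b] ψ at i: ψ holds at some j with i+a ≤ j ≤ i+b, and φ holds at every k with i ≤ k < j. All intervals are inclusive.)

Yes

Need some j in [1,5] with <>[1,1] !busy, and !grant at every k in [1,j-1].
  j=1: <>[1,1] !busy holds; no prefix to check → satisfied.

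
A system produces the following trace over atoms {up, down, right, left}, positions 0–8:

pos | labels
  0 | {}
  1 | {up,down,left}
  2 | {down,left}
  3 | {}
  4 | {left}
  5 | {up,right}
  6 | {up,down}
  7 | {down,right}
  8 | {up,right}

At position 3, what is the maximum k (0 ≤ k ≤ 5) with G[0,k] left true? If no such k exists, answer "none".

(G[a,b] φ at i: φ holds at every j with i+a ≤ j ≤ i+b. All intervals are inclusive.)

none

left must hold from j=3 onward; find where it first fails.
  j=3: fails → no k works.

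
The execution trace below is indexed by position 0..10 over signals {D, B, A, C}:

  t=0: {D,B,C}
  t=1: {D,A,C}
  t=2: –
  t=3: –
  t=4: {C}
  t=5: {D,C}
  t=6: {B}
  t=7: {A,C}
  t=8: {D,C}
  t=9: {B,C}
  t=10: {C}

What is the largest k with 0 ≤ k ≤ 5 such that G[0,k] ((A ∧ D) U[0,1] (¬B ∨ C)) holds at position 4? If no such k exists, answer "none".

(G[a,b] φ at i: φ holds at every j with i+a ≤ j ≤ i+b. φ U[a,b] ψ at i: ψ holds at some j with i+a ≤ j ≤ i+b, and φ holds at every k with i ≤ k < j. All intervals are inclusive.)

1

((A ∧ D) U[0,1] (¬B ∨ C)) must hold from j=4 onward; find where it first fails.
  j=4: holds
  j=5: holds
  j=6: fails
Holds on [4,5], so largest k = 1.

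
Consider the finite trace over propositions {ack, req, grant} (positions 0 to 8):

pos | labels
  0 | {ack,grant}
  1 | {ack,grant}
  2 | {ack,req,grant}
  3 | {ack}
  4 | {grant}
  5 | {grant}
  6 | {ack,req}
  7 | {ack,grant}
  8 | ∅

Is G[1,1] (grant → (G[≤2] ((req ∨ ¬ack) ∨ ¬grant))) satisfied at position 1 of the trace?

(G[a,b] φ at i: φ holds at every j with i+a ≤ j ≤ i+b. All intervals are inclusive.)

True

Check (grant → (G[≤2] ((req ∨ ¬ack) ∨ ¬grant))) at every j in [2,2]:
  j=2: antecedent true; consequent holds on [2,4] → ✓
All positions satisfy it → formula holds.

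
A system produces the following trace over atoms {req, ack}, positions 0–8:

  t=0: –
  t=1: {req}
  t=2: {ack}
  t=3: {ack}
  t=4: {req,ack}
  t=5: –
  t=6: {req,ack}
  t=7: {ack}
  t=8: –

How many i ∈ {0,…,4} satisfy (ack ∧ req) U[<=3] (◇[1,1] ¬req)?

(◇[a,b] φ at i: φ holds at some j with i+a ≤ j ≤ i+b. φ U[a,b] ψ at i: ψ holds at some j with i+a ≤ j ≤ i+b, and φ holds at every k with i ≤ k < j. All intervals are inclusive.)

3

Evaluate at each i in [0,4]:
  i=0: ✗ (lhs fails at k=0 before rhs at j=1)
  i=1: ✓ (rhs at j=1)
  i=2: ✓ (rhs at j=2)
  i=3: ✗ (lhs fails at k=3 before rhs at j=4)
  i=4: ✓ (rhs at j=4)
Positions where it holds: {1, 2, 4} → 3.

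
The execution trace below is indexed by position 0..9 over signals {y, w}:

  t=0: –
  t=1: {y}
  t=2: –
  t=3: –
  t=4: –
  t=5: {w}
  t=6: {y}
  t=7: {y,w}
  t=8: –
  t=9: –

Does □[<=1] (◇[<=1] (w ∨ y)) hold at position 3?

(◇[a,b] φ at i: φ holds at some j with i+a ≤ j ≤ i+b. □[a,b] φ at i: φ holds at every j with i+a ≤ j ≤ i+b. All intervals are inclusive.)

Does not hold

Check ◇[<=1] (w ∨ y) at every j in [3,4]:
  j=3: fails (none in [3,4])
  j=4: holds (witness at 5)
Fails at j=3 → formula fails.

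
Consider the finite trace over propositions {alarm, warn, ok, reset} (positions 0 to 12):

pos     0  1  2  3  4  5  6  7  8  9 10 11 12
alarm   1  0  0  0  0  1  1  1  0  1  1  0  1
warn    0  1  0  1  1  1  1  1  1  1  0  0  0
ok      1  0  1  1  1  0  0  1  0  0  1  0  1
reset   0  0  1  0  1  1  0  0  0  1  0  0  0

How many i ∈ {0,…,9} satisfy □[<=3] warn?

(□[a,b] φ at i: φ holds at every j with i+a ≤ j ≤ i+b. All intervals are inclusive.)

4

Evaluate at each i in [0,9]:
  i=0: ✗ (fails at j=0)
  i=1: ✗ (fails at j=2)
  i=2: ✗ (fails at j=2)
  i=3: ✓ (all of [3,6])
  i=4: ✓ (all of [4,7])
  i=5: ✓ (all of [5,8])
  i=6: ✓ (all of [6,9])
  i=7: ✗ (fails at j=10)
  i=8: ✗ (fails at j=10)
  i=9: ✗ (fails at j=10)
Positions where it holds: {3, 4, 5, 6} → 4.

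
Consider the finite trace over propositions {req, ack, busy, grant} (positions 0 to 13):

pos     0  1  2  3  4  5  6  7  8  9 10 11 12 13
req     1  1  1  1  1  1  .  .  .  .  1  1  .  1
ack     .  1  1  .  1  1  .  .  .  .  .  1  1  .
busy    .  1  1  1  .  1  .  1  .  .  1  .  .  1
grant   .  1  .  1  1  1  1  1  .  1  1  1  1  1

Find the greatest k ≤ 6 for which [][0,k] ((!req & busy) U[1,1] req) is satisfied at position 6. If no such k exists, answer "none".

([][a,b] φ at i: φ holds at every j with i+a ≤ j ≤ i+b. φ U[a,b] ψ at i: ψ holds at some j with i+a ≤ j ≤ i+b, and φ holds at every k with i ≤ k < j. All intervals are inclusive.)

((!req & busy) U[1,1] req) must hold from j=6 onward; find where it first fails.
  j=6: fails → no k works.

none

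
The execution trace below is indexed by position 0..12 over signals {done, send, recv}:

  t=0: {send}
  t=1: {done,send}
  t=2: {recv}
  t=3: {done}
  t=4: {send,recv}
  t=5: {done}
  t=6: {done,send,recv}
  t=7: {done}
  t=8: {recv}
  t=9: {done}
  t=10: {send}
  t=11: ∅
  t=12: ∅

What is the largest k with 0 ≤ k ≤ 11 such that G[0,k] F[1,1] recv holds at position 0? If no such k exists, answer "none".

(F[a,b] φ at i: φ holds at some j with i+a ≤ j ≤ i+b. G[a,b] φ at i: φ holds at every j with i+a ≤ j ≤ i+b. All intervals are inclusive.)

F[1,1] recv must hold from j=0 onward; find where it first fails.
  j=0: fails → no k works.

none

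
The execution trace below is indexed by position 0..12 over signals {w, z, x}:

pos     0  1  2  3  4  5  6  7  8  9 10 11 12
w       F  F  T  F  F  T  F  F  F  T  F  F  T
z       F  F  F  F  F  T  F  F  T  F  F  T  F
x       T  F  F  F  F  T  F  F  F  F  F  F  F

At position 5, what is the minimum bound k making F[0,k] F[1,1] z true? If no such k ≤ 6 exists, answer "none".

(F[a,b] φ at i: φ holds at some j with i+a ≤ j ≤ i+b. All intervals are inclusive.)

2

Scan j = 5,6,… for F[1,1] z:
  j=5: fails
  j=6: fails
  j=7: holds
First hit at j=7, so smallest k = 7-5 = 2.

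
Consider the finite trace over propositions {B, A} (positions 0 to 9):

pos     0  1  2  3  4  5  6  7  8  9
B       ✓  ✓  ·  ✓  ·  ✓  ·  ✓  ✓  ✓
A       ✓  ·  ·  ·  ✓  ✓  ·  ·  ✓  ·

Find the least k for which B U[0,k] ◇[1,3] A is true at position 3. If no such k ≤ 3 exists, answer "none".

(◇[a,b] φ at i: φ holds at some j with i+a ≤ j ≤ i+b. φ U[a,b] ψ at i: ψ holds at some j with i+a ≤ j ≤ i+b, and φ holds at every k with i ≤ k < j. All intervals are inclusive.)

Need earliest j ≥ 3 with ◇[1,3] A, and B at every k in [3,j-1].
  j=3: rhs holds (empty prefix). k = 0.

0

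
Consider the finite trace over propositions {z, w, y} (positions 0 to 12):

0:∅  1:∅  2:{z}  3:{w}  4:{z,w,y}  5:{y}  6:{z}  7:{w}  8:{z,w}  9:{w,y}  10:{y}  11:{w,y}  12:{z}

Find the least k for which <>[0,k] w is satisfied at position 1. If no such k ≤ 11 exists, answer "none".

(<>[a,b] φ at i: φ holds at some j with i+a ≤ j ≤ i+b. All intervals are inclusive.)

2

Scan j = 1,2,… for w:
  j=1: fails
  j=2: fails
  j=3: holds
First hit at j=3, so smallest k = 3-1 = 2.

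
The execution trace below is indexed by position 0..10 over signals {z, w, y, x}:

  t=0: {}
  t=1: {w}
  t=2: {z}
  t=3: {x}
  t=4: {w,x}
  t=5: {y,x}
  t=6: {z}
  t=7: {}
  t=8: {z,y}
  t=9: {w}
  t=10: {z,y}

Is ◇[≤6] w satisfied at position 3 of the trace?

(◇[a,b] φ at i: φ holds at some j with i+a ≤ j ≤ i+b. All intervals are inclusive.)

Check w at each j in [3,9]:
  j=3: false
  j=4: true
  j=5: false
  j=6: false
  j=7: false
  j=8: false
  j=9: true
Found at j=4 → formula holds.

Yes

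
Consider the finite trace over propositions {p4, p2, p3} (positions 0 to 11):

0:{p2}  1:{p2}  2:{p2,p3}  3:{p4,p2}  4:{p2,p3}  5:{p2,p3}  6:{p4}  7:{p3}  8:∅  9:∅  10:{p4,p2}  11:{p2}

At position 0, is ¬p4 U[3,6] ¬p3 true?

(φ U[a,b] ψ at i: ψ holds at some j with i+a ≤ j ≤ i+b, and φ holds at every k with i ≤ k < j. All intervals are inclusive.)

Yes

Need some j in [3,6] with ¬p3, and ¬p4 at every k in [0,j-1].
  j=3: ¬p3 holds; ¬p4 holds at every k in [0,2] → satisfied.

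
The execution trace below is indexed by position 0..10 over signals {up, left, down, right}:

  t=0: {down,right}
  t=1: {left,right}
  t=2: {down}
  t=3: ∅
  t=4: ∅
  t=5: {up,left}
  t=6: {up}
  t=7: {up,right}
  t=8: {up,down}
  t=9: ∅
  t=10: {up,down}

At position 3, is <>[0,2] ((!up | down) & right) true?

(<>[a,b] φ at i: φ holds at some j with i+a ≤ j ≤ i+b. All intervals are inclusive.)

Check ((!up | down) & right) at each j in [3,5]:
  j=3: false
  j=4: false
  j=5: false
No position in the window satisfies it → formula fails.

No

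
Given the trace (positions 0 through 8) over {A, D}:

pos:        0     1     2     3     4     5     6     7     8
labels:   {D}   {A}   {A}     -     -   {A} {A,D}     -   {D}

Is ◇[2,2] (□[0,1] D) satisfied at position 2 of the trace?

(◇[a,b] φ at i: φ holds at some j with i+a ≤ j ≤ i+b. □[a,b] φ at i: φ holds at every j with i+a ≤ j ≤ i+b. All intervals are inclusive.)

Check □[0,1] D at each j in [4,4]:
  j=4: fails at 4
No position in the window satisfies it → formula fails.

Does not hold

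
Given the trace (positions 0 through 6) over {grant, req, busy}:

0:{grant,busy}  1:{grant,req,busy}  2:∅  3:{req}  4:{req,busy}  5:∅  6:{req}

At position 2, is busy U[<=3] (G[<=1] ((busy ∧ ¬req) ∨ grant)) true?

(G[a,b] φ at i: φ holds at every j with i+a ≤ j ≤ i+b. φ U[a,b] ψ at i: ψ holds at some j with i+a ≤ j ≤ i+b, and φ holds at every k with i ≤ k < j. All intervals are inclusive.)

Does not hold

Need some j in [2,5] with G[<=1] ((busy ∧ ¬req) ∨ grant), and busy at every k in [2,j-1].
  j=2: G[<=1] ((busy ∧ ¬req) ∨ grant) — fails at 2.
  j=3: G[<=1] ((busy ∧ ¬req) ∨ grant) — fails at 3.
  j=4: G[<=1] ((busy ∧ ¬req) ∨ grant) — fails at 4.
  j=5: G[<=1] ((busy ∧ ¬req) ∨ grant) — fails at 5.
No j in the window works → until fails.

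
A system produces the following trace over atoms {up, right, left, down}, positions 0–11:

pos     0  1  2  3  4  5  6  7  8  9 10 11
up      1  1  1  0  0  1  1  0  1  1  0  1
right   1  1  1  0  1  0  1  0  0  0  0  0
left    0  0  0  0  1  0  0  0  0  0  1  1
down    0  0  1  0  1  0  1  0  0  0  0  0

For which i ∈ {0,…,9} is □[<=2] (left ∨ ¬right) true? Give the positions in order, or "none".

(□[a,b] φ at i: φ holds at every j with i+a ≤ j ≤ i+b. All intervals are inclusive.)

3, 7, 8, 9

Evaluate at each i in [0,9]:
  i=0: ✗ (fails at j=0)
  i=1: ✗ (fails at j=1)
  i=2: ✗ (fails at j=2)
  i=3: ✓ (all of [3,5])
  i=4: ✗ (fails at j=6)
  i=5: ✗ (fails at j=6)
  i=6: ✗ (fails at j=6)
  i=7: ✓ (all of [7,9])
  i=8: ✓ (all of [8,10])
  i=9: ✓ (all of [9,11])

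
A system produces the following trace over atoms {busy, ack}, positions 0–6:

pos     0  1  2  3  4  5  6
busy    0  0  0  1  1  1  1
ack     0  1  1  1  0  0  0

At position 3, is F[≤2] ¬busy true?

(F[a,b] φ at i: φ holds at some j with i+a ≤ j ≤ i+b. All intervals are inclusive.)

Does not hold

Check ¬busy at each j in [3,5]:
  j=3: false
  j=4: false
  j=5: false
No position in the window satisfies it → formula fails.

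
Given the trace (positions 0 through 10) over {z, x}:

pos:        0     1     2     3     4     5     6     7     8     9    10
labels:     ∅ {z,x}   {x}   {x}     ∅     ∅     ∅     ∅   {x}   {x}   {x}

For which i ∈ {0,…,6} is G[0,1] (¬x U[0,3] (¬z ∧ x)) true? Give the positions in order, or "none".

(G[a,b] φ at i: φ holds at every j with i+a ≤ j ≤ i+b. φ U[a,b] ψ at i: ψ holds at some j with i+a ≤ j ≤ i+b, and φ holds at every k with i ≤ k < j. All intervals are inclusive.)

2, 5, 6

Evaluate at each i in [0,6]:
  i=0: ✗ (fails at j=0)
  i=1: ✗ (fails at j=1)
  i=2: ✓ (all of [2,3])
  i=3: ✗ (fails at j=4)
  i=4: ✗ (fails at j=4)
  i=5: ✓ (all of [5,6])
  i=6: ✓ (all of [6,7])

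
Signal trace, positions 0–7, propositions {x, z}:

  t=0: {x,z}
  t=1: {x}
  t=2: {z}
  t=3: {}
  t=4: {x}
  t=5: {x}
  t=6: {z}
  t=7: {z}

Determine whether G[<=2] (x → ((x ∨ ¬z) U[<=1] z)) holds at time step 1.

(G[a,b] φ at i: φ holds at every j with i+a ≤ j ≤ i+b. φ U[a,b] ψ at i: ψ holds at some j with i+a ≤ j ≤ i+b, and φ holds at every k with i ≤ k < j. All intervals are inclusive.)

Check (x → ((x ∨ ¬z) U[<=1] z)) at every j in [1,3]:
  j=1: antecedent true; consequent holds → ✓
  j=2: antecedent false → ✓
  j=3: antecedent false → ✓
All positions satisfy it → formula holds.

Yes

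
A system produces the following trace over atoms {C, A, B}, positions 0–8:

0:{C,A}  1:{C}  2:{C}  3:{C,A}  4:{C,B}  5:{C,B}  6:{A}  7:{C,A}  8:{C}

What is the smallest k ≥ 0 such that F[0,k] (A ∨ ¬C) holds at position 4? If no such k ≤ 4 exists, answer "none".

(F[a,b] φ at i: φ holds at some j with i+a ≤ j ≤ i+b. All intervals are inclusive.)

2

Scan j = 4,5,… for (A ∨ ¬C):
  j=4: fails
  j=5: fails
  j=6: holds
First hit at j=6, so smallest k = 6-4 = 2.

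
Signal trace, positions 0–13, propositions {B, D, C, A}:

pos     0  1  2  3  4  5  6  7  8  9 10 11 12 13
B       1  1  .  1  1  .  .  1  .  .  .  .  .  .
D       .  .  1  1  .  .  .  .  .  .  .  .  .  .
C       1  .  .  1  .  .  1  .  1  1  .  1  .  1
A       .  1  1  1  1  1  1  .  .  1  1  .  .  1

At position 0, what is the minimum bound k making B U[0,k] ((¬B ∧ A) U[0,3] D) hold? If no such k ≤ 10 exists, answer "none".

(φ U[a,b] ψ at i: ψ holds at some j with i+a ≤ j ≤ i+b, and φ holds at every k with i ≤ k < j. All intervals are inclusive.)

2

Need earliest j ≥ 0 with ((¬B ∧ A) U[0,3] D), and B at every k in [0,j-1].
  j=0: rhs fails.
  j=1: rhs fails.
  j=2: rhs holds; lhs holds on [0,1]. k = 2.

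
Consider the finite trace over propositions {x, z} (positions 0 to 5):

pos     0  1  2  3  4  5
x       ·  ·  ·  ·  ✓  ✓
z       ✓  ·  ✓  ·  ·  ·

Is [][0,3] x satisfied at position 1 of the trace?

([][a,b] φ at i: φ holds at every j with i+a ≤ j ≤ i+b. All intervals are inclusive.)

False

Check x at every j in [1,4]:
  j=1: false
  j=2: false
  j=3: false
  j=4: true
Fails at j=1 → formula fails.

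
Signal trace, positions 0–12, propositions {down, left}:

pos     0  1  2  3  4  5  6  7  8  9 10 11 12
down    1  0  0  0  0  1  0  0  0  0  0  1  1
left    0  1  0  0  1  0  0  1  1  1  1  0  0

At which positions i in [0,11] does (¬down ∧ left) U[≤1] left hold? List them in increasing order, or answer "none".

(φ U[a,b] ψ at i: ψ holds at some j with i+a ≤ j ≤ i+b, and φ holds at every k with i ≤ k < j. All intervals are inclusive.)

Evaluate at each i in [0,11]:
  i=0: ✗ (lhs fails at k=0 before rhs at j=1)
  i=1: ✓ (rhs at j=1)
  i=2: ✗ (no rhs in [2,3])
  i=3: ✗ (lhs fails at k=3 before rhs at j=4)
  i=4: ✓ (rhs at j=4)
  i=5: ✗ (no rhs in [5,6])
  i=6: ✗ (lhs fails at k=6 before rhs at j=7)
  i=7: ✓ (rhs at j=7)
  i=8: ✓ (rhs at j=8)
  i=9: ✓ (rhs at j=9)
  i=10: ✓ (rhs at j=10)
  i=11: ✗ (no rhs in [11,12])

1, 4, 7, 8, 9, 10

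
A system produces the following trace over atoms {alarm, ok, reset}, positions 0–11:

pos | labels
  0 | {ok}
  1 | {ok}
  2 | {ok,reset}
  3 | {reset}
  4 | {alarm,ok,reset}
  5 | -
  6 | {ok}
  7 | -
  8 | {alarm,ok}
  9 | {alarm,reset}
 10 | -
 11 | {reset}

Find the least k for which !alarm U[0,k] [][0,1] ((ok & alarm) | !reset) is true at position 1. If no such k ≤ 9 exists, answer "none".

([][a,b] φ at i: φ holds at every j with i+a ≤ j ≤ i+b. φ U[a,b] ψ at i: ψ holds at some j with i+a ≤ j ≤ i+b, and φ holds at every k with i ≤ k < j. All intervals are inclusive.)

3

Need earliest j ≥ 1 with [][0,1] ((ok & alarm) | !reset), and !alarm at every k in [1,j-1].
  j=1: rhs fails.
  j=2: rhs fails.
  j=3: rhs fails.
  j=4: rhs holds; lhs holds on [1,3]. k = 3.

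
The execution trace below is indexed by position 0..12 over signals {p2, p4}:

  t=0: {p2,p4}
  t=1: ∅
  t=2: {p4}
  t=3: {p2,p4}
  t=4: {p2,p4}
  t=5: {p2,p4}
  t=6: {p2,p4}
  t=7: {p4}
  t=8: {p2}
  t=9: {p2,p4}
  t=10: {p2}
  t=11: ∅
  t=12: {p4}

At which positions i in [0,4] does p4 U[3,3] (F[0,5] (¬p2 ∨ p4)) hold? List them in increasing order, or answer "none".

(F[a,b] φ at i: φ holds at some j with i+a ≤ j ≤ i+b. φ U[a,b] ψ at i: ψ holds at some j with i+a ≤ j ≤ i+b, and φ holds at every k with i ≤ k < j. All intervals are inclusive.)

Evaluate at each i in [0,4]:
  i=0: ✗ (lhs fails at k=1 before rhs at j=3)
  i=1: ✗ (lhs fails at k=1 before rhs at j=4)
  i=2: ✓ (rhs at j=5; lhs holds on [2,4])
  i=3: ✓ (rhs at j=6; lhs holds on [3,5])
  i=4: ✓ (rhs at j=7; lhs holds on [4,6])

2, 3, 4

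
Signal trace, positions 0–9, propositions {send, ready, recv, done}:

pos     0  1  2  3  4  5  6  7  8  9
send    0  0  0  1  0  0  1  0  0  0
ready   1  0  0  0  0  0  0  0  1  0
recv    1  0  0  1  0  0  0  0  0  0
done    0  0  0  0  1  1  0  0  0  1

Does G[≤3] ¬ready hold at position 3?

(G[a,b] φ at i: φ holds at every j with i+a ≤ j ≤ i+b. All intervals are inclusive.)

Check ¬ready at every j in [3,6]:
  j=3: true
  j=4: true
  j=5: true
  j=6: true
All positions satisfy it → formula holds.

Yes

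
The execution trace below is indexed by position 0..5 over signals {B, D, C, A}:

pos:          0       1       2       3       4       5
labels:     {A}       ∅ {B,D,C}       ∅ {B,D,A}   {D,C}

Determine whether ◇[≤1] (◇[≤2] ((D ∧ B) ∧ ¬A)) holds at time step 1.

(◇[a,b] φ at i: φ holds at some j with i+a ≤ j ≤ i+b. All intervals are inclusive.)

Yes

Check ◇[≤2] ((D ∧ B) ∧ ¬A) at each j in [1,2]:
  j=1: holds (witness at 2)
  j=2: holds (witness at 2)
Found at j=1 → formula holds.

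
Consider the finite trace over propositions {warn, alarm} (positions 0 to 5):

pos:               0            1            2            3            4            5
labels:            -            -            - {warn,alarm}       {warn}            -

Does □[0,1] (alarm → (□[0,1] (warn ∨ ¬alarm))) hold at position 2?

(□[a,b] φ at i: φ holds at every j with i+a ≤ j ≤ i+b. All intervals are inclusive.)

Check (alarm → (□[0,1] (warn ∨ ¬alarm))) at every j in [2,3]:
  j=2: antecedent false → ✓
  j=3: antecedent true; consequent holds on [3,4] → ✓
All positions satisfy it → formula holds.

True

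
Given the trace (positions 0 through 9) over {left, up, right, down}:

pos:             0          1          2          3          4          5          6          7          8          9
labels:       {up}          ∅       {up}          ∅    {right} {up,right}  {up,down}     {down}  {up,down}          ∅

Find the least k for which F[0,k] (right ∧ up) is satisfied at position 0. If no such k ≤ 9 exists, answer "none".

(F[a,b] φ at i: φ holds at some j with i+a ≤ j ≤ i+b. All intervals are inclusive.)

Scan j = 0,1,… for (right ∧ up):
  j=0: fails
  j=1: fails
  j=2: fails
  j=3: fails
  j=4: fails
  j=5: holds
First hit at j=5, so smallest k = 5-0 = 5.

5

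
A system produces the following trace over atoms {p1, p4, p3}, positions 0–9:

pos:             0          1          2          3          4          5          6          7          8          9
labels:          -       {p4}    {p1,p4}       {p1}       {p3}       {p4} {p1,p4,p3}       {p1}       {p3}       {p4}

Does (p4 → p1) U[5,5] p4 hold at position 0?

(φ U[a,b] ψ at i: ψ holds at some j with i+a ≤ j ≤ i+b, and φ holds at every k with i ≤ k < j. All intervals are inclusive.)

Need some j in [5,5] with p4, and (p4 → p1) at every k in [0,j-1].
  j=5: p4 holds, but (p4 → p1) fails at k=1 → not this j.
No j in the window works → until fails.

False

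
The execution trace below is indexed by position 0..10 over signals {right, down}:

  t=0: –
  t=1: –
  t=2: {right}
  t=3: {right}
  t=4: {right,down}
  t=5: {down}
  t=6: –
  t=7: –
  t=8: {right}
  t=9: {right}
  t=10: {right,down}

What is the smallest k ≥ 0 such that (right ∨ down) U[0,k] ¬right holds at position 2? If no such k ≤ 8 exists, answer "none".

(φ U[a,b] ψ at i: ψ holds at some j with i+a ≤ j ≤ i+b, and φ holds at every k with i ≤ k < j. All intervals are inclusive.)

3

Need earliest j ≥ 2 with ¬right, and (right ∨ down) at every k in [2,j-1].
  j=2: rhs fails.
  j=3: rhs fails.
  j=4: rhs fails.
  j=5: rhs holds; lhs holds on [2,4]. k = 3.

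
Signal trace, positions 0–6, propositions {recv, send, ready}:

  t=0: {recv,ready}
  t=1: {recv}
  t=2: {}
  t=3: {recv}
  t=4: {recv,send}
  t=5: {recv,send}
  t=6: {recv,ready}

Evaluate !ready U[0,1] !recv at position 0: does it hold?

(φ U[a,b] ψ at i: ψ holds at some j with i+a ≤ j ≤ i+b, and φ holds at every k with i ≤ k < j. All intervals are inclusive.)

Need some j in [0,1] with !recv, and !ready at every k in [0,j-1].
  j=0: !recv false.
  j=1: !recv false.
No j in the window works → until fails.

False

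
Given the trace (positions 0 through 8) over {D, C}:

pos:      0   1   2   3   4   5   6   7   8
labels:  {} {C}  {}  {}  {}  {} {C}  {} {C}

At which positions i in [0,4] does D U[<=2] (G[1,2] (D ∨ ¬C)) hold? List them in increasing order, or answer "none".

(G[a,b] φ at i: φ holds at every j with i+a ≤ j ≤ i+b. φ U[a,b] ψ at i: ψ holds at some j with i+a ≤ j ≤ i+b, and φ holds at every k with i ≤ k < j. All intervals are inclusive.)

Evaluate at each i in [0,4]:
  i=0: ✗ (lhs fails at k=0 before rhs at j=1)
  i=1: ✓ (rhs at j=1)
  i=2: ✓ (rhs at j=2)
  i=3: ✓ (rhs at j=3)
  i=4: ✗ (no rhs in [4,6])

1, 2, 3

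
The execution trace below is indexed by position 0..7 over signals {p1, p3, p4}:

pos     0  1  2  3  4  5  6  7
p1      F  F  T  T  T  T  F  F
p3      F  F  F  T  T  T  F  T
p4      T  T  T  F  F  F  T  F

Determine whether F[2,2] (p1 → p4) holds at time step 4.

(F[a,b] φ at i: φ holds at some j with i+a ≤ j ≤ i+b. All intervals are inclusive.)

Yes

Check (p1 → p4) at each j in [6,6]:
  j=6: true
Found at j=6 → formula holds.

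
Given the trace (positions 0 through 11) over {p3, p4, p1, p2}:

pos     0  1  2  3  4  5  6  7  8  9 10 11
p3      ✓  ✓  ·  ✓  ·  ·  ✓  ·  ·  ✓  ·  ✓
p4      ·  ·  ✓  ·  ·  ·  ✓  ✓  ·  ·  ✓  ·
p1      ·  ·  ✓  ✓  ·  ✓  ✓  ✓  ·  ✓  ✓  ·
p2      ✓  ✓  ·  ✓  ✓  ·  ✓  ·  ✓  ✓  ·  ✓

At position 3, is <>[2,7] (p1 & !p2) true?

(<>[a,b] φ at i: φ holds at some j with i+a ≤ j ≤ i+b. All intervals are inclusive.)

Holds

Check (p1 & !p2) at each j in [5,10]:
  j=5: true
  j=6: false
  j=7: true
  j=8: false
  j=9: false
  j=10: true
Found at j=5 → formula holds.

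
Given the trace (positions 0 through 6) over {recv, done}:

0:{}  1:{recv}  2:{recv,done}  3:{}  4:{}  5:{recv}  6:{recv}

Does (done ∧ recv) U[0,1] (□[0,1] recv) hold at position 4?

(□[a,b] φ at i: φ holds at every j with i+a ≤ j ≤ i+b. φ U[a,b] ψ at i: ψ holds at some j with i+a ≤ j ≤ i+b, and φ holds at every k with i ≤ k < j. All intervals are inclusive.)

Need some j in [4,5] with □[0,1] recv, and (done ∧ recv) at every k in [4,j-1].
  j=4: □[0,1] recv — fails at 4.
  j=5: □[0,1] recv holds, but (done ∧ recv) fails at k=4 → not this j.
No j in the window works → until fails.

Does not hold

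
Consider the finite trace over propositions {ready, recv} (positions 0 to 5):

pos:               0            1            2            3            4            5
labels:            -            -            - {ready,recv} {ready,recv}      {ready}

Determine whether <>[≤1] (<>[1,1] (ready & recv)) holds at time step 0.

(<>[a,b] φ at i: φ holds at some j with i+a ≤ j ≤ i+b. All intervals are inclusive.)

Check <>[1,1] (ready & recv) at each j in [0,1]:
  j=0: fails (none in [1,1])
  j=1: fails (none in [2,2])
No position in the window satisfies it → formula fails.

False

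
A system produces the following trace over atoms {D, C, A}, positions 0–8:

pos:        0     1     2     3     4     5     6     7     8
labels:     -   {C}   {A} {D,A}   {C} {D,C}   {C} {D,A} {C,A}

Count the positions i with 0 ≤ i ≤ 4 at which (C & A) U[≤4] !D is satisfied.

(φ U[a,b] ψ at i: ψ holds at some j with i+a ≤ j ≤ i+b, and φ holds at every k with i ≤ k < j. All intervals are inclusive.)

4

Evaluate at each i in [0,4]:
  i=0: ✓ (rhs at j=0)
  i=1: ✓ (rhs at j=1)
  i=2: ✓ (rhs at j=2)
  i=3: ✗ (lhs fails at k=3 before rhs at j=4)
  i=4: ✓ (rhs at j=4)
Positions where it holds: {0, 1, 2, 4} → 4.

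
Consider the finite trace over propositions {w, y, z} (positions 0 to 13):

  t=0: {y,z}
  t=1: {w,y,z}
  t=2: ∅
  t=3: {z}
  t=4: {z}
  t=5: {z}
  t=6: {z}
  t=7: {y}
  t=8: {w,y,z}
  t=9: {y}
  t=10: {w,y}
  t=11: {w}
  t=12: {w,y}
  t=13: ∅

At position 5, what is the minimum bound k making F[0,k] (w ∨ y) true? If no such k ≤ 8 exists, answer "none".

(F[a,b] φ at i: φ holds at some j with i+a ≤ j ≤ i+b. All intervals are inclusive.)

Scan j = 5,6,… for (w ∨ y):
  j=5: fails
  j=6: fails
  j=7: holds
First hit at j=7, so smallest k = 7-5 = 2.

2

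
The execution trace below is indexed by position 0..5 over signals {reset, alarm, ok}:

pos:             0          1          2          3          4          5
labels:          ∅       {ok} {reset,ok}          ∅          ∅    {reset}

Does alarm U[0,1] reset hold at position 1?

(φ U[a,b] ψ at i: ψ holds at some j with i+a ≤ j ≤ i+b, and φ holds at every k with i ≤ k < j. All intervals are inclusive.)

Need some j in [1,2] with reset, and alarm at every k in [1,j-1].
  j=1: reset false.
  j=2: reset holds, but alarm fails at k=1 → not this j.
No j in the window works → until fails.

Does not hold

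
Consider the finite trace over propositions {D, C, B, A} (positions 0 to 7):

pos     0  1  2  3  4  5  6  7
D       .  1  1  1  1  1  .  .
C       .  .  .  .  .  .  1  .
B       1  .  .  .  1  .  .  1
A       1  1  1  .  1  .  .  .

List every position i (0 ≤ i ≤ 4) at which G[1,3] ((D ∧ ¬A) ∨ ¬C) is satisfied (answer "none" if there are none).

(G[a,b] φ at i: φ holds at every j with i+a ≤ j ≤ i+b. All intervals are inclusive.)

0, 1, 2

Evaluate at each i in [0,4]:
  i=0: ✓ (all of [1,3])
  i=1: ✓ (all of [2,4])
  i=2: ✓ (all of [3,5])
  i=3: ✗ (fails at j=6)
  i=4: ✗ (fails at j=6)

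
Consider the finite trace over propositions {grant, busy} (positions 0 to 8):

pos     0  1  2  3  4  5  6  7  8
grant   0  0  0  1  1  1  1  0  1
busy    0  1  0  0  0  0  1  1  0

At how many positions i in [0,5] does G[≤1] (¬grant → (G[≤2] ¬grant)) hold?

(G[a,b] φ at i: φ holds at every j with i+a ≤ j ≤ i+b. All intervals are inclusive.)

3

Evaluate at each i in [0,5]:
  i=0: ✗ (fails at j=1)
  i=1: ✗ (fails at j=1)
  i=2: ✗ (fails at j=2)
  i=3: ✓ (all of [3,4])
  i=4: ✓ (all of [4,5])
  i=5: ✓ (all of [5,6])
Positions where it holds: {3, 4, 5} → 3.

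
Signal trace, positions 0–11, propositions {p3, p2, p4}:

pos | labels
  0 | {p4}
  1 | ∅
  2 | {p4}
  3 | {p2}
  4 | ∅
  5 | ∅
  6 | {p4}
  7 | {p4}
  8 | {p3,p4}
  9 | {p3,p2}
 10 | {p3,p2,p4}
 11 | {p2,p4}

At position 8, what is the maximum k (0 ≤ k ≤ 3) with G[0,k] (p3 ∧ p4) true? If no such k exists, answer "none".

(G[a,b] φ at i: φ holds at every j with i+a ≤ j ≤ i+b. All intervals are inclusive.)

0

(p3 ∧ p4) must hold from j=8 onward; find where it first fails.
  j=8: holds
  j=9: fails
Holds on [8,8], so largest k = 0.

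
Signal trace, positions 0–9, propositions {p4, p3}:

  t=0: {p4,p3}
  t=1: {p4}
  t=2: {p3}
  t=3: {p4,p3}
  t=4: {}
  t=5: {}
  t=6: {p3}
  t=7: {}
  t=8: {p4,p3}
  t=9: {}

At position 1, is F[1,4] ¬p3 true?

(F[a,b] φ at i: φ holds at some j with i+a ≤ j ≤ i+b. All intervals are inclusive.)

Holds

Check ¬p3 at each j in [2,5]:
  j=2: false
  j=3: false
  j=4: true
  j=5: true
Found at j=4 → formula holds.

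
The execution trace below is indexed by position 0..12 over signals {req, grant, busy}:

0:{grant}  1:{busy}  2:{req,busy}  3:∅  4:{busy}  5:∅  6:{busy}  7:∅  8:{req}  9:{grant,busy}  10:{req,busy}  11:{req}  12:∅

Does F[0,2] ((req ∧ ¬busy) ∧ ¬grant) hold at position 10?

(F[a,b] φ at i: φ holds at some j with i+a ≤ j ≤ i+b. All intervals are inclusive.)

Check ((req ∧ ¬busy) ∧ ¬grant) at each j in [10,12]:
  j=10: false
  j=11: true
  j=12: false
Found at j=11 → formula holds.

Holds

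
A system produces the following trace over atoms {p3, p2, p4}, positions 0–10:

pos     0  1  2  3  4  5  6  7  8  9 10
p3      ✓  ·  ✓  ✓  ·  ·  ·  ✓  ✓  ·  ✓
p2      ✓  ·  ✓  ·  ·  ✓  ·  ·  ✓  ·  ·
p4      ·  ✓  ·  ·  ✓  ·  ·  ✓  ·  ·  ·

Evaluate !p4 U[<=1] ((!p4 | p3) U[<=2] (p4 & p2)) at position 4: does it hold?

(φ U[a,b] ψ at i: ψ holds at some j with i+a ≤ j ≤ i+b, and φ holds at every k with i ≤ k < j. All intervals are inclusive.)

False

Need some j in [4,5] with ((!p4 | p3) U[<=2] (p4 & p2)), and !p4 at every k in [4,j-1].
  j=4: ((!p4 | p3) U[<=2] (p4 & p2)) — fails.
  j=5: ((!p4 | p3) U[<=2] (p4 & p2)) — fails.
No j in the window works → until fails.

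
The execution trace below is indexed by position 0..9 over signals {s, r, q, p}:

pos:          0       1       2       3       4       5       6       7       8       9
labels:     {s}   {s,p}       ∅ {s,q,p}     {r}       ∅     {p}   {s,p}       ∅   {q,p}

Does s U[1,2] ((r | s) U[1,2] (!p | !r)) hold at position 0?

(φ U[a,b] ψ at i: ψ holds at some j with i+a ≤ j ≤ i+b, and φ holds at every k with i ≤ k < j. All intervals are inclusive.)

Need some j in [1,2] with ((r | s) U[1,2] (!p | !r)), and s at every k in [0,j-1].
  j=1: ((r | s) U[1,2] (!p | !r)) holds; s holds at every k in [0,0] → satisfied.

True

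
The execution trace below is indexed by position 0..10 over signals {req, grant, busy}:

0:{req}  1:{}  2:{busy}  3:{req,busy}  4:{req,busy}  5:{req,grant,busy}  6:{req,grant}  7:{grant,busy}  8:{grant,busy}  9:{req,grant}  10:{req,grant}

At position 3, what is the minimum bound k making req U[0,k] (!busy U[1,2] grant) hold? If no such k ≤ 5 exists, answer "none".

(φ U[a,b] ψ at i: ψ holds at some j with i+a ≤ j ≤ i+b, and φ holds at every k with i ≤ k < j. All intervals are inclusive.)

3

Need earliest j ≥ 3 with (!busy U[1,2] grant), and req at every k in [3,j-1].
  j=3: rhs fails.
  j=4: rhs fails.
  j=5: rhs fails.
  j=6: rhs holds; lhs holds on [3,5]. k = 3.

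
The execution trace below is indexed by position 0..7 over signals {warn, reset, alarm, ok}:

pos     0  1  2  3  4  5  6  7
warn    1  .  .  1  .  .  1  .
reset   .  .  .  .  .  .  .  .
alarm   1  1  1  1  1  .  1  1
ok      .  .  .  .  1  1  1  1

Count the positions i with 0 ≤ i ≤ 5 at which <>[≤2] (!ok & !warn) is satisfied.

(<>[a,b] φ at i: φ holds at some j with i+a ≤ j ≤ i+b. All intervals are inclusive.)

3

Evaluate at each i in [0,5]:
  i=0: ✓ (witness j=1)
  i=1: ✓ (witness j=1)
  i=2: ✓ (witness j=2)
  i=3: ✗ (none in [3,5])
  i=4: ✗ (none in [4,6])
  i=5: ✗ (none in [5,7])
Positions where it holds: {0, 1, 2} → 3.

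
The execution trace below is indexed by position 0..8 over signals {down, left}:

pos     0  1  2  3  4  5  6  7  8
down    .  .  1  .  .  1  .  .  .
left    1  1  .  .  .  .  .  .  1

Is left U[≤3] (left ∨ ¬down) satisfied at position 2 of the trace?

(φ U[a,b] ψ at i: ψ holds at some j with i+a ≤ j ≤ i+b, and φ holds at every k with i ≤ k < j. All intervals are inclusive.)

Need some j in [2,5] with (left ∨ ¬down), and left at every k in [2,j-1].
  j=2: (left ∨ ¬down) false.
  j=3: (left ∨ ¬down) holds, but left fails at k=2 → not this j.
  j=4: (left ∨ ¬down) holds, but left fails at k=2 → not this j.
  j=5: (left ∨ ¬down) false.
No j in the window works → until fails.

No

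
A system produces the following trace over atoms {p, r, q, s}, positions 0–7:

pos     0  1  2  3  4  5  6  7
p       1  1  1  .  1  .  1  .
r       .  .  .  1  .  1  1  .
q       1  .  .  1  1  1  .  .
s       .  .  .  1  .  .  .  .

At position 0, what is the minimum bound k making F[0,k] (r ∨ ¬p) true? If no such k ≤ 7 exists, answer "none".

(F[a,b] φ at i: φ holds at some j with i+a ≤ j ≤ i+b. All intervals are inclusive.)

Scan j = 0,1,… for (r ∨ ¬p):
  j=0: fails
  j=1: fails
  j=2: fails
  j=3: holds
First hit at j=3, so smallest k = 3-0 = 3.

3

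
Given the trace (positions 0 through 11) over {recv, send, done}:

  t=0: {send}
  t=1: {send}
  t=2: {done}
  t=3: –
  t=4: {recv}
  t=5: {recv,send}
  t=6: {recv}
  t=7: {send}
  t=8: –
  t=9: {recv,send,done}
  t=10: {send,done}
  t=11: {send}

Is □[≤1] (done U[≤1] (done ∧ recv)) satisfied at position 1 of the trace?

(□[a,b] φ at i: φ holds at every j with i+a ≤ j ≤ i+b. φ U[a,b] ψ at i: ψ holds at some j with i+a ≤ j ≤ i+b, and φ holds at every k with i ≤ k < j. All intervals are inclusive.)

False

Check (done U[≤1] (done ∧ recv)) at every j in [1,2]:
  j=1: fails
  j=2: fails
Fails at j=1 → formula fails.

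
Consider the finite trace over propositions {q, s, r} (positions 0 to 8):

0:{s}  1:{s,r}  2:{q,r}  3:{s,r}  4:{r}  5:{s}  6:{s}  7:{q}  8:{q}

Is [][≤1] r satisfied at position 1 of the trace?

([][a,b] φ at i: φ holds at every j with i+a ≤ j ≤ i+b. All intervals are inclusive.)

Check r at every j in [1,2]:
  j=1: true
  j=2: true
All positions satisfy it → formula holds.

Holds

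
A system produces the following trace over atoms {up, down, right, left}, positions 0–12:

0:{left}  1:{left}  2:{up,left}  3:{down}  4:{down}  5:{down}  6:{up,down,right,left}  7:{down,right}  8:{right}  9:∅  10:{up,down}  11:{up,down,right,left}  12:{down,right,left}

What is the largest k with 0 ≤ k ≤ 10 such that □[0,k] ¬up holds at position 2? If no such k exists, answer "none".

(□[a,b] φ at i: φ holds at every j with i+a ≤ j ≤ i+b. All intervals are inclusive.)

none

¬up must hold from j=2 onward; find where it first fails.
  j=2: fails → no k works.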